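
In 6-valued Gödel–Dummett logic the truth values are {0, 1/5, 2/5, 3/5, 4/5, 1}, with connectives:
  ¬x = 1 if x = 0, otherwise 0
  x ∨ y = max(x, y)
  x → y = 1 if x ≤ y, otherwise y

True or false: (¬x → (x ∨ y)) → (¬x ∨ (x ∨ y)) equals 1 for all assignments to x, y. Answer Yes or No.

Counterexample: take x = 1/5, y = 0.
¬x = ¬1/5 = 0
x ∨ y = 1/5 ∨ 0 = 1/5
¬x → (x ∨ y) = 0 → 1/5 = 1
¬x = ¬1/5 = 0
x ∨ y = 1/5 ∨ 0 = 1/5
¬x ∨ (x ∨ y) = 0 ∨ 1/5 = 1/5
(¬x → (x ∨ y)) → (¬x ∨ (x ∨ y)) = 1 → 1/5 = 1/5
This gives 1/5 ≠ 1.

No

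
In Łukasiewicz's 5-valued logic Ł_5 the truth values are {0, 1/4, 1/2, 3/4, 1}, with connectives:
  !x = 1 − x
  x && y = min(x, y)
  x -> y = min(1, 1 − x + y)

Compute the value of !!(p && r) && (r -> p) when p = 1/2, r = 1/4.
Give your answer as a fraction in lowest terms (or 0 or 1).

p && r = 1/2 && 1/4 = 1/4
!(p && r) = !1/4 = 3/4
!!(p && r) = !3/4 = 1/4
r -> p = 1/4 -> 1/2 = 1
!!(p && r) && (r -> p) = 1/4 && 1 = 1/4

1/4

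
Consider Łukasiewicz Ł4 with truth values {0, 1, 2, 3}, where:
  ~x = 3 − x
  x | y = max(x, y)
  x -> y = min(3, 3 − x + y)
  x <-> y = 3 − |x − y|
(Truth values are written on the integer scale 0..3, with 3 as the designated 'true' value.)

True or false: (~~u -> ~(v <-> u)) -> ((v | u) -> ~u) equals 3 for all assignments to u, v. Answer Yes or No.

No

Counterexample: take u = 1, v = 3.
~u = ~1 = 2
~~u = ~2 = 1
v <-> u = 3 <-> 1 = 1
~(v <-> u) = ~1 = 2
~~u -> ~(v <-> u) = 1 -> 2 = 3
v | u = 3 | 1 = 3
~u = ~1 = 2
(v | u) -> ~u = 3 -> 2 = 2
(~~u -> ~(v <-> u)) -> ((v | u) -> ~u) = 3 -> 2 = 2
This gives 2 ≠ 3.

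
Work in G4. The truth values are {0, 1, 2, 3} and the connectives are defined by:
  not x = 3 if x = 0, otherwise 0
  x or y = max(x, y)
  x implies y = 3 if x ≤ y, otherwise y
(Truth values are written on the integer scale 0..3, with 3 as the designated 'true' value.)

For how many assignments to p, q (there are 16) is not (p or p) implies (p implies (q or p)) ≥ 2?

16

p = 0, q = 0 ↦ 3  ≥
p = 0, q = 1 ↦ 3  ≥
p = 0, q = 2 ↦ 3  ≥
p = 0, q = 3 ↦ 3  ≥
p = 1, q = 0 ↦ 3  ≥
p = 1, q = 1 ↦ 3  ≥
p = 1, q = 2 ↦ 3  ≥
p = 1, q = 3 ↦ 3  ≥
p = 2, q = 0 ↦ 3  ≥
p = 2, q = 1 ↦ 3  ≥
p = 2, q = 2 ↦ 3  ≥
p = 2, q = 3 ↦ 3  ≥
p = 3, q = 0 ↦ 3  ≥
p = 3, q = 1 ↦ 3  ≥
p = 3, q = 2 ↦ 3  ≥
p = 3, q = 3 ↦ 3  ≥
So 16 of the 16 assignments meet the threshold.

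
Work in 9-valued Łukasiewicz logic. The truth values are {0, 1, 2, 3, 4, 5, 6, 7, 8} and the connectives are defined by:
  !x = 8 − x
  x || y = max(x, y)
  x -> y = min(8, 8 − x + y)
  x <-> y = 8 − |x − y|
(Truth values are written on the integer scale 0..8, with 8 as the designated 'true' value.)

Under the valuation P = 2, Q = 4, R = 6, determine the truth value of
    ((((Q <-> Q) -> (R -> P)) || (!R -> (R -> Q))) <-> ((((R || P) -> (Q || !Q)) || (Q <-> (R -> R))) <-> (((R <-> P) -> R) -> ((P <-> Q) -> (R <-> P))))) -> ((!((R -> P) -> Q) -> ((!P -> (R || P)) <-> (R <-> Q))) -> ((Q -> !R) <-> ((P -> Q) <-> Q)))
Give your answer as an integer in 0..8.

6

Q <-> Q = 4 <-> 4 = 8
R -> P = 6 -> 2 = 4
(Q <-> Q) -> (R -> P) = 8 -> 4 = 4
!R = !6 = 2
R -> Q = 6 -> 4 = 6
!R -> (R -> Q) = 2 -> 6 = 8
((Q <-> Q) -> (R -> P)) || (!R -> (R -> Q)) = 4 || 8 = 8
R || P = 6 || 2 = 6
!Q = !4 = 4
Q || !Q = 4 || 4 = 4
(R || P) -> (Q || !Q) = 6 -> 4 = 6
R -> R = 6 -> 6 = 8
Q <-> (R -> R) = 4 <-> 8 = 4
((R || P) -> (Q || !Q)) || (Q <-> (R -> R)) = 6 || 4 = 6
R <-> P = 6 <-> 2 = 4
(R <-> P) -> R = 4 -> 6 = 8
P <-> Q = 2 <-> 4 = 6
R <-> P = 6 <-> 2 = 4
(P <-> Q) -> (R <-> P) = 6 -> 4 = 6
((R <-> P) -> R) -> ((P <-> Q) -> (R <-> P)) = 8 -> 6 = 6
(((R || P) -> (Q || !Q)) || (Q <-> (R -> R))) <-> (((R <-> P) -> R) -> ((P <-> Q) -> (R <-> P))) = 6 <-> 6 = 8
(((Q <-> Q) -> (R -> P)) || (!R -> (R -> Q))) <-> ((((R || P) -> (Q || !Q)) || (Q <-> (R -> R))) <-> (((R <-> P) -> R) -> ((P <-> Q) -> (R <-> P)))) = 8 <-> 8 = 8
R -> P = 6 -> 2 = 4
(R -> P) -> Q = 4 -> 4 = 8
!((R -> P) -> Q) = !8 = 0
!P = !2 = 6
R || P = 6 || 2 = 6
!P -> (R || P) = 6 -> 6 = 8
R <-> Q = 6 <-> 4 = 6
(!P -> (R || P)) <-> (R <-> Q) = 8 <-> 6 = 6
!((R -> P) -> Q) -> ((!P -> (R || P)) <-> (R <-> Q)) = 0 -> 6 = 8
!R = !6 = 2
Q -> !R = 4 -> 2 = 6
P -> Q = 2 -> 4 = 8
(P -> Q) <-> Q = 8 <-> 4 = 4
(Q -> !R) <-> ((P -> Q) <-> Q) = 6 <-> 4 = 6
(!((R -> P) -> Q) -> ((!P -> (R || P)) <-> (R <-> Q))) -> ((Q -> !R) <-> ((P -> Q) <-> Q)) = 8 -> 6 = 6
((((Q <-> Q) -> (R -> P)) || (!R -> (R -> Q))) <-> ((((R || P) -> (Q || !Q)) || (Q <-> (R -> R))) <-> (((R <-> P) -> R) -> ((P <-> Q) -> (R <-> P))))) -> ((!((R -> P) -> Q) -> ((!P -> (R || P)) <-> (R <-> Q))) -> ((Q -> !R) <-> ((P -> Q) <-> Q))) = 8 -> 6 = 6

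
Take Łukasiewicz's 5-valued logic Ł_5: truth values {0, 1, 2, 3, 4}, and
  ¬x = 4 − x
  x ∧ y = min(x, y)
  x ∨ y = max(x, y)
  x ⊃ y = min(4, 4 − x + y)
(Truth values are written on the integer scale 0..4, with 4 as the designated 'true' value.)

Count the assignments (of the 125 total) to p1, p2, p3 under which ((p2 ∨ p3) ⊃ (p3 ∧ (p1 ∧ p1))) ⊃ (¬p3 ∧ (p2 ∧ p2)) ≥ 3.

value 4: 44 assignments (counts)
value 3: 19 assignments (counts)
value 2: 22 assignments
value 1: 21 assignments
value 0: 19 assignments
So 63 of the 125 assignments meet the threshold.

63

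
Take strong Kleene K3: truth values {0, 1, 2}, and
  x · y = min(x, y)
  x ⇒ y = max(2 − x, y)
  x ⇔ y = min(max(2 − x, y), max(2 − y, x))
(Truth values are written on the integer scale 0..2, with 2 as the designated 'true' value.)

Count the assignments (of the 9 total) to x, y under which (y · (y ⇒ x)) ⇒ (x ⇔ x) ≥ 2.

7

x = 0, y = 0 ↦ 2  ≥
x = 0, y = 1 ↦ 2  ≥
x = 0, y = 2 ↦ 2  ≥
x = 1, y = 0 ↦ 2  ≥
x = 1, y = 1 ↦ 1  <
x = 1, y = 2 ↦ 1  <
x = 2, y = 0 ↦ 2  ≥
x = 2, y = 1 ↦ 2  ≥
x = 2, y = 2 ↦ 2  ≥
So 7 of the 9 assignments meet the threshold.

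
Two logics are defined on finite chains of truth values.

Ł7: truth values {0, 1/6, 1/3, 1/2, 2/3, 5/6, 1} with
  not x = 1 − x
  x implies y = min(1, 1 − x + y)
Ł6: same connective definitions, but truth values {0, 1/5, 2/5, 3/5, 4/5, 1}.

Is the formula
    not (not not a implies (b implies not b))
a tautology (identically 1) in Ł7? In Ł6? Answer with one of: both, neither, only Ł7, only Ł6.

neither

In Ł7: at a = 0, b = 0 the value is 0 — not a tautology.
In Ł6: at a = 0, b = 0 the value is 0 — not a tautology.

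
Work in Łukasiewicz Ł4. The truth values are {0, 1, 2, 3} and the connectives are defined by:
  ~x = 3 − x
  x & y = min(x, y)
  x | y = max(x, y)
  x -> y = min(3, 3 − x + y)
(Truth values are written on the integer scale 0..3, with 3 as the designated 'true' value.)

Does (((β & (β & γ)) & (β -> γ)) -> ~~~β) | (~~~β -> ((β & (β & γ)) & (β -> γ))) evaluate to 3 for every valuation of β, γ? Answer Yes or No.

β = 0, γ = 0 ↦ 3
β = 0, γ = 1 ↦ 3
β = 0, γ = 2 ↦ 3
β = 0, γ = 3 ↦ 3
β = 1, γ = 0 ↦ 3
β = 1, γ = 1 ↦ 3
β = 1, γ = 2 ↦ 3
β = 1, γ = 3 ↦ 3
β = 2, γ = 0 ↦ 3
β = 2, γ = 1 ↦ 3
β = 2, γ = 2 ↦ 3
β = 2, γ = 3 ↦ 3
β = 3, γ = 0 ↦ 3
β = 3, γ = 1 ↦ 3
β = 3, γ = 2 ↦ 3
β = 3, γ = 3 ↦ 3
Every assignment gives a value ≥ 3.

Yes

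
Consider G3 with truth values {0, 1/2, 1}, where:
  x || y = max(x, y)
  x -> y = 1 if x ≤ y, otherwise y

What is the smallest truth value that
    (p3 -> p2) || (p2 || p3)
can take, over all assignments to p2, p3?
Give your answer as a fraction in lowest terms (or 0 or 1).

1/2

Take p2 = 0, p3 = 1/2:
p3 -> p2 = 1/2 -> 0 = 0
p2 || p3 = 0 || 1/2 = 1/2
(p3 -> p2) || (p2 || p3) = 0 || 1/2 = 1/2
No assignment yields a value below 1/2, so this is the minimum.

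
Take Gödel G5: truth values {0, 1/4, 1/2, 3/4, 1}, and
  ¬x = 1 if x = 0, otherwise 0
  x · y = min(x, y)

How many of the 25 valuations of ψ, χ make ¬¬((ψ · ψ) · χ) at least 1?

16

value 1: 16 assignments (counts)
value 0: 9 assignments
So 16 of the 25 assignments meet the threshold.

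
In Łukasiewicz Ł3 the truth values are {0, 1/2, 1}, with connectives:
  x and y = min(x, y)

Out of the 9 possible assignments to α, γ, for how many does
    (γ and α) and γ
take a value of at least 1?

α = 0, γ = 0 ↦ 0  <
α = 0, γ = 1/2 ↦ 0  <
α = 0, γ = 1 ↦ 0  <
α = 1/2, γ = 0 ↦ 0  <
α = 1/2, γ = 1/2 ↦ 1/2  <
α = 1/2, γ = 1 ↦ 1/2  <
α = 1, γ = 0 ↦ 0  <
α = 1, γ = 1/2 ↦ 1/2  <
α = 1, γ = 1 ↦ 1  ≥
So 1 of the 9 assignments meets the threshold.

1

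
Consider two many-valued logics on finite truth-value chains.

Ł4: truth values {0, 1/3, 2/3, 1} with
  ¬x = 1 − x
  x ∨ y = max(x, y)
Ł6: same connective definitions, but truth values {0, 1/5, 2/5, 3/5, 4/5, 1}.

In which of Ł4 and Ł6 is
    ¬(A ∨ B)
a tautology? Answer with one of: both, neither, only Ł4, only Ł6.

neither

In Ł4: at A = 0, B = 1/3 the value is 2/3 — not a tautology.
In Ł6: at A = 0, B = 1/5 the value is 4/5 — not a tautology.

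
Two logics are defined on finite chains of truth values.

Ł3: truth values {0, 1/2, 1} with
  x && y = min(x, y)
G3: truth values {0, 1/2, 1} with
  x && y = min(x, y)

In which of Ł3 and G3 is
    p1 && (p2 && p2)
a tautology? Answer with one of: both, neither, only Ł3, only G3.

neither

In Ł3: at p1 = 0, p2 = 0 the value is 0 — not a tautology.
In G3: at p1 = 0, p2 = 0 the value is 0 — not a tautology.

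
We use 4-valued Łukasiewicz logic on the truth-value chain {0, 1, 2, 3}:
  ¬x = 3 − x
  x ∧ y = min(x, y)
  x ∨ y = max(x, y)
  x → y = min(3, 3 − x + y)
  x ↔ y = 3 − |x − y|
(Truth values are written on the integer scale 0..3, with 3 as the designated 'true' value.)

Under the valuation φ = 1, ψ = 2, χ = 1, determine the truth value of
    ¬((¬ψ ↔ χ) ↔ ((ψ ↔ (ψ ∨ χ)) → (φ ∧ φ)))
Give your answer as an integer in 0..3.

2

¬ψ = ¬2 = 1
¬ψ ↔ χ = 1 ↔ 1 = 3
ψ ∨ χ = 2 ∨ 1 = 2
ψ ↔ (ψ ∨ χ) = 2 ↔ 2 = 3
φ ∧ φ = 1 ∧ 1 = 1
(ψ ↔ (ψ ∨ χ)) → (φ ∧ φ) = 3 → 1 = 1
(¬ψ ↔ χ) ↔ ((ψ ↔ (ψ ∨ χ)) → (φ ∧ φ)) = 3 ↔ 1 = 1
¬((¬ψ ↔ χ) ↔ ((ψ ↔ (ψ ∨ χ)) → (φ ∧ φ))) = ¬1 = 2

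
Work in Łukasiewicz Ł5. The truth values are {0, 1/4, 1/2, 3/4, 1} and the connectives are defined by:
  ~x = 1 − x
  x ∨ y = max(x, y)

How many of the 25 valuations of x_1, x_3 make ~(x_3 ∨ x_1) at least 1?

1

value 1: 1 assignment (counts)
value 3/4: 3 assignments
value 1/2: 5 assignments
value 1/4: 7 assignments
value 0: 9 assignments
So 1 of the 25 assignments meets the threshold.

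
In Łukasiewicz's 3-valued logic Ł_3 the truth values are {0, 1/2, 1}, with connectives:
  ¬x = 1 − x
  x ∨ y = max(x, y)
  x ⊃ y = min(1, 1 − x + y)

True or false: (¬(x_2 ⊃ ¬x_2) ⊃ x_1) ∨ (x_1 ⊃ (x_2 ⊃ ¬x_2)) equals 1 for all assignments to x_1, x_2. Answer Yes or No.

No

Counterexample: take x_1 = 1/2, x_2 = 1.
¬x_2 = ¬1 = 0
x_2 ⊃ ¬x_2 = 1 ⊃ 0 = 0
¬(x_2 ⊃ ¬x_2) = ¬0 = 1
¬(x_2 ⊃ ¬x_2) ⊃ x_1 = 1 ⊃ 1/2 = 1/2
¬x_2 = ¬1 = 0
x_2 ⊃ ¬x_2 = 1 ⊃ 0 = 0
x_1 ⊃ (x_2 ⊃ ¬x_2) = 1/2 ⊃ 0 = 1/2
(¬(x_2 ⊃ ¬x_2) ⊃ x_1) ∨ (x_1 ⊃ (x_2 ⊃ ¬x_2)) = 1/2 ∨ 1/2 = 1/2
This gives 1/2 ≠ 1.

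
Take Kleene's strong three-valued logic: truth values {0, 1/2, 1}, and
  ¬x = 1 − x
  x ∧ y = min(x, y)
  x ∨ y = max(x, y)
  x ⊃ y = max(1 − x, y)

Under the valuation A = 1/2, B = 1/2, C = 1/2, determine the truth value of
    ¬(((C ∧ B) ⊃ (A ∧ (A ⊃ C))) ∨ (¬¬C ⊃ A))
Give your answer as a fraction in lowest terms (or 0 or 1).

1/2

C ∧ B = 1/2 ∧ 1/2 = 1/2
A ⊃ C = 1/2 ⊃ 1/2 = 1/2
A ∧ (A ⊃ C) = 1/2 ∧ 1/2 = 1/2
(C ∧ B) ⊃ (A ∧ (A ⊃ C)) = 1/2 ⊃ 1/2 = 1/2
¬C = ¬1/2 = 1/2
¬¬C = ¬1/2 = 1/2
¬¬C ⊃ A = 1/2 ⊃ 1/2 = 1/2
((C ∧ B) ⊃ (A ∧ (A ⊃ C))) ∨ (¬¬C ⊃ A) = 1/2 ∨ 1/2 = 1/2
¬(((C ∧ B) ⊃ (A ∧ (A ⊃ C))) ∨ (¬¬C ⊃ A)) = ¬1/2 = 1/2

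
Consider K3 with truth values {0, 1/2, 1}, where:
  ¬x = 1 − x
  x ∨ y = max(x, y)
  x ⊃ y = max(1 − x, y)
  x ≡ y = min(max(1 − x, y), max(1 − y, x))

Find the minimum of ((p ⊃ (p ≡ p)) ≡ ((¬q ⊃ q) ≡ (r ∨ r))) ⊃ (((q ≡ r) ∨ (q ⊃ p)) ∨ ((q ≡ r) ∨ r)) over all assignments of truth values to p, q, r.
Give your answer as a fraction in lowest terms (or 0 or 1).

Take p = 0, q = 1/2, r = 0:
p ≡ p = 0 ≡ 0 = 1
p ⊃ (p ≡ p) = 0 ⊃ 1 = 1
¬q = ¬1/2 = 1/2
¬q ⊃ q = 1/2 ⊃ 1/2 = 1/2
r ∨ r = 0 ∨ 0 = 0
(¬q ⊃ q) ≡ (r ∨ r) = 1/2 ≡ 0 = 1/2
(p ⊃ (p ≡ p)) ≡ ((¬q ⊃ q) ≡ (r ∨ r)) = 1 ≡ 1/2 = 1/2
q ≡ r = 1/2 ≡ 0 = 1/2
q ⊃ p = 1/2 ⊃ 0 = 1/2
(q ≡ r) ∨ (q ⊃ p) = 1/2 ∨ 1/2 = 1/2
q ≡ r = 1/2 ≡ 0 = 1/2
(q ≡ r) ∨ r = 1/2 ∨ 0 = 1/2
((q ≡ r) ∨ (q ⊃ p)) ∨ ((q ≡ r) ∨ r) = 1/2 ∨ 1/2 = 1/2
((p ⊃ (p ≡ p)) ≡ ((¬q ⊃ q) ≡ (r ∨ r))) ⊃ (((q ≡ r) ∨ (q ⊃ p)) ∨ ((q ≡ r) ∨ r)) = 1/2 ⊃ 1/2 = 1/2
No assignment yields a value below 1/2, so this is the minimum.

1/2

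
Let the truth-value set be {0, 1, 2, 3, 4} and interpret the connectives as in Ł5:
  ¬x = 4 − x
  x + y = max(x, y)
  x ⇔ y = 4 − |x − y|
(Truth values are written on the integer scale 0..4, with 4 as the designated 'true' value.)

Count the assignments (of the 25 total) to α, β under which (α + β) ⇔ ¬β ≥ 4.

5

value 4: 5 assignments (counts)
value 3: 4 assignments
value 2: 8 assignments
value 1: 2 assignments
value 0: 6 assignments
So 5 of the 25 assignments meet the threshold.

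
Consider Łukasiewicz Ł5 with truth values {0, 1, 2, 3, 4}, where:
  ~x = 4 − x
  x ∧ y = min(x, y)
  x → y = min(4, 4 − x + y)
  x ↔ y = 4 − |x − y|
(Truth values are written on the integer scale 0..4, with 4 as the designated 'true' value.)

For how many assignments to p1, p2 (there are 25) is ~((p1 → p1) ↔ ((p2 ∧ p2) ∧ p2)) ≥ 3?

value 4: 5 assignments (counts)
value 3: 5 assignments (counts)
value 2: 5 assignments
value 1: 5 assignments
value 0: 5 assignments
So 10 of the 25 assignments meet the threshold.

10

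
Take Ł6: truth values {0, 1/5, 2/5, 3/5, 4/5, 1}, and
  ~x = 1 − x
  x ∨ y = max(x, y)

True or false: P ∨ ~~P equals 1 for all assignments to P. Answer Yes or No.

No

Counterexample: take P = 0.
~P = ~0 = 1
~~P = ~1 = 0
P ∨ ~~P = 0 ∨ 0 = 0
This gives 0 ≠ 1.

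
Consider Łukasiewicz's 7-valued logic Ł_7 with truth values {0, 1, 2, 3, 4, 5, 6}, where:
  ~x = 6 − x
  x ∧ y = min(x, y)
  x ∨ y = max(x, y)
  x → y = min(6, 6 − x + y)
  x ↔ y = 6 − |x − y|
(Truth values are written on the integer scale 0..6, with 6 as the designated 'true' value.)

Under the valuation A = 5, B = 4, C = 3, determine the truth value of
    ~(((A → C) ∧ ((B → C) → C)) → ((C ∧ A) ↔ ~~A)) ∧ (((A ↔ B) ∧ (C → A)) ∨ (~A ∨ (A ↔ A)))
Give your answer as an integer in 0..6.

0

A → C = 5 → 3 = 4
B → C = 4 → 3 = 5
(B → C) → C = 5 → 3 = 4
(A → C) ∧ ((B → C) → C) = 4 ∧ 4 = 4
C ∧ A = 3 ∧ 5 = 3
~A = ~5 = 1
~~A = ~1 = 5
(C ∧ A) ↔ ~~A = 3 ↔ 5 = 4
((A → C) ∧ ((B → C) → C)) → ((C ∧ A) ↔ ~~A) = 4 → 4 = 6
~(((A → C) ∧ ((B → C) → C)) → ((C ∧ A) ↔ ~~A)) = ~6 = 0
A ↔ B = 5 ↔ 4 = 5
C → A = 3 → 5 = 6
(A ↔ B) ∧ (C → A) = 5 ∧ 6 = 5
~A = ~5 = 1
A ↔ A = 5 ↔ 5 = 6
~A ∨ (A ↔ A) = 1 ∨ 6 = 6
((A ↔ B) ∧ (C → A)) ∨ (~A ∨ (A ↔ A)) = 5 ∨ 6 = 6
~(((A → C) ∧ ((B → C) → C)) → ((C ∧ A) ↔ ~~A)) ∧ (((A ↔ B) ∧ (C → A)) ∨ (~A ∨ (A ↔ A))) = 0 ∧ 6 = 0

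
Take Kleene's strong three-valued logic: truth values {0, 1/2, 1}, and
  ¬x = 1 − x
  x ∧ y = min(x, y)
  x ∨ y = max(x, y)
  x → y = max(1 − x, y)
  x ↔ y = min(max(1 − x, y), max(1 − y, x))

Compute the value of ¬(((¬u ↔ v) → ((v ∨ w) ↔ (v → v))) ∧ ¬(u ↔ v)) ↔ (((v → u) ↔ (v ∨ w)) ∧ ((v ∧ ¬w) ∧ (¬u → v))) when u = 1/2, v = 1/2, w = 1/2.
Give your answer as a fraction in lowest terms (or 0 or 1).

1/2

¬u = ¬1/2 = 1/2
¬u ↔ v = 1/2 ↔ 1/2 = 1/2
v ∨ w = 1/2 ∨ 1/2 = 1/2
v → v = 1/2 → 1/2 = 1/2
(v ∨ w) ↔ (v → v) = 1/2 ↔ 1/2 = 1/2
(¬u ↔ v) → ((v ∨ w) ↔ (v → v)) = 1/2 → 1/2 = 1/2
u ↔ v = 1/2 ↔ 1/2 = 1/2
¬(u ↔ v) = ¬1/2 = 1/2
((¬u ↔ v) → ((v ∨ w) ↔ (v → v))) ∧ ¬(u ↔ v) = 1/2 ∧ 1/2 = 1/2
¬(((¬u ↔ v) → ((v ∨ w) ↔ (v → v))) ∧ ¬(u ↔ v)) = ¬1/2 = 1/2
v → u = 1/2 → 1/2 = 1/2
v ∨ w = 1/2 ∨ 1/2 = 1/2
(v → u) ↔ (v ∨ w) = 1/2 ↔ 1/2 = 1/2
¬w = ¬1/2 = 1/2
v ∧ ¬w = 1/2 ∧ 1/2 = 1/2
¬u = ¬1/2 = 1/2
¬u → v = 1/2 → 1/2 = 1/2
(v ∧ ¬w) ∧ (¬u → v) = 1/2 ∧ 1/2 = 1/2
((v → u) ↔ (v ∨ w)) ∧ ((v ∧ ¬w) ∧ (¬u → v)) = 1/2 ∧ 1/2 = 1/2
¬(((¬u ↔ v) → ((v ∨ w) ↔ (v → v))) ∧ ¬(u ↔ v)) ↔ (((v → u) ↔ (v ∨ w)) ∧ ((v ∧ ¬w) ∧ (¬u → v))) = 1/2 ↔ 1/2 = 1/2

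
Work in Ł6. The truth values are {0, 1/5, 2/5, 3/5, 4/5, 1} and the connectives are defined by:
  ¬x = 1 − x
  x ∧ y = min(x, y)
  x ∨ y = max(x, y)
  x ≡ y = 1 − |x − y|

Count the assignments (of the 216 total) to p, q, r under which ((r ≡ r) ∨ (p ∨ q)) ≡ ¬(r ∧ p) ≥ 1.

value 1: 66 assignments (counts)
value 4/5: 54 assignments
value 3/5: 42 assignments
value 2/5: 30 assignments
value 1/5: 18 assignments
value 0: 6 assignments
So 66 of the 216 assignments meet the threshold.

66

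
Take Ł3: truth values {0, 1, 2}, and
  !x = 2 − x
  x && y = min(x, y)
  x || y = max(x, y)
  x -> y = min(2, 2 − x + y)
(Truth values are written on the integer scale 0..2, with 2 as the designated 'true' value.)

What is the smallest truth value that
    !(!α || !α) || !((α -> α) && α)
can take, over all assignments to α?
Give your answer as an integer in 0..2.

Take α = 1:
!α = !1 = 1
!α = !1 = 1
!α || !α = 1 || 1 = 1
!(!α || !α) = !1 = 1
α -> α = 1 -> 1 = 2
(α -> α) && α = 2 && 1 = 1
!((α -> α) && α) = !1 = 1
!(!α || !α) || !((α -> α) && α) = 1 || 1 = 1
No assignment yields a value below 1, so this is the minimum.

1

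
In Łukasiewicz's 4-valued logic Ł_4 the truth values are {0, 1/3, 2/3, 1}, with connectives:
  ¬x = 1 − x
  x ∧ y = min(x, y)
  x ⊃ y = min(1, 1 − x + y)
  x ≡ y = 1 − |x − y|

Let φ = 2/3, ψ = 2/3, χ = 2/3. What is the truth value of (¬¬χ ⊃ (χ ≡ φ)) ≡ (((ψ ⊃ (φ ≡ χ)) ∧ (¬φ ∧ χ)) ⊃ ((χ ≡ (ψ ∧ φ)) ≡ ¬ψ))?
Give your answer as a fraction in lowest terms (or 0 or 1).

1

¬χ = ¬2/3 = 1/3
¬¬χ = ¬1/3 = 2/3
χ ≡ φ = 2/3 ≡ 2/3 = 1
¬¬χ ⊃ (χ ≡ φ) = 2/3 ⊃ 1 = 1
φ ≡ χ = 2/3 ≡ 2/3 = 1
ψ ⊃ (φ ≡ χ) = 2/3 ⊃ 1 = 1
¬φ = ¬2/3 = 1/3
¬φ ∧ χ = 1/3 ∧ 2/3 = 1/3
(ψ ⊃ (φ ≡ χ)) ∧ (¬φ ∧ χ) = 1 ∧ 1/3 = 1/3
ψ ∧ φ = 2/3 ∧ 2/3 = 2/3
χ ≡ (ψ ∧ φ) = 2/3 ≡ 2/3 = 1
¬ψ = ¬2/3 = 1/3
(χ ≡ (ψ ∧ φ)) ≡ ¬ψ = 1 ≡ 1/3 = 1/3
((ψ ⊃ (φ ≡ χ)) ∧ (¬φ ∧ χ)) ⊃ ((χ ≡ (ψ ∧ φ)) ≡ ¬ψ) = 1/3 ⊃ 1/3 = 1
(¬¬χ ⊃ (χ ≡ φ)) ≡ (((ψ ⊃ (φ ≡ χ)) ∧ (¬φ ∧ χ)) ⊃ ((χ ≡ (ψ ∧ φ)) ≡ ¬ψ)) = 1 ≡ 1 = 1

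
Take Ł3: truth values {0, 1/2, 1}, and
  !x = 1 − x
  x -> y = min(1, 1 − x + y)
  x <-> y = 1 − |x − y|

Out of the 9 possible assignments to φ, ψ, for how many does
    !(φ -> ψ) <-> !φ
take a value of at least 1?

φ = 0, ψ = 0 ↦ 0  <
φ = 0, ψ = 1/2 ↦ 0  <
φ = 0, ψ = 1 ↦ 0  <
φ = 1/2, ψ = 0 ↦ 1  ≥
φ = 1/2, ψ = 1/2 ↦ 1/2  <
φ = 1/2, ψ = 1 ↦ 1/2  <
φ = 1, ψ = 0 ↦ 0  <
φ = 1, ψ = 1/2 ↦ 1/2  <
φ = 1, ψ = 1 ↦ 1  ≥
So 2 of the 9 assignments meet the threshold.

2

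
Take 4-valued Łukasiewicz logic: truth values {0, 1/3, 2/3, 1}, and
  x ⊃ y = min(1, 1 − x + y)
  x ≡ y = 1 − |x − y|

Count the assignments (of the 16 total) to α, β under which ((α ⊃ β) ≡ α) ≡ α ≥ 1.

α = 0, β = 0 ↦ 1  ≥
α = 0, β = 1/3 ↦ 1  ≥
α = 0, β = 2/3 ↦ 1  ≥
α = 0, β = 1 ↦ 1  ≥
α = 1/3, β = 0 ↦ 2/3  <
α = 1/3, β = 1/3 ↦ 1  ≥
α = 1/3, β = 2/3 ↦ 1  ≥
α = 1/3, β = 1 ↦ 1  ≥
α = 2/3, β = 0 ↦ 1  ≥
α = 2/3, β = 1/3 ↦ 2/3  <
α = 2/3, β = 2/3 ↦ 1  ≥
α = 2/3, β = 1 ↦ 1  ≥
α = 1, β = 0 ↦ 0  <
α = 1, β = 1/3 ↦ 1/3  <
α = 1, β = 2/3 ↦ 2/3  <
α = 1, β = 1 ↦ 1  ≥
So 11 of the 16 assignments meet the threshold.

11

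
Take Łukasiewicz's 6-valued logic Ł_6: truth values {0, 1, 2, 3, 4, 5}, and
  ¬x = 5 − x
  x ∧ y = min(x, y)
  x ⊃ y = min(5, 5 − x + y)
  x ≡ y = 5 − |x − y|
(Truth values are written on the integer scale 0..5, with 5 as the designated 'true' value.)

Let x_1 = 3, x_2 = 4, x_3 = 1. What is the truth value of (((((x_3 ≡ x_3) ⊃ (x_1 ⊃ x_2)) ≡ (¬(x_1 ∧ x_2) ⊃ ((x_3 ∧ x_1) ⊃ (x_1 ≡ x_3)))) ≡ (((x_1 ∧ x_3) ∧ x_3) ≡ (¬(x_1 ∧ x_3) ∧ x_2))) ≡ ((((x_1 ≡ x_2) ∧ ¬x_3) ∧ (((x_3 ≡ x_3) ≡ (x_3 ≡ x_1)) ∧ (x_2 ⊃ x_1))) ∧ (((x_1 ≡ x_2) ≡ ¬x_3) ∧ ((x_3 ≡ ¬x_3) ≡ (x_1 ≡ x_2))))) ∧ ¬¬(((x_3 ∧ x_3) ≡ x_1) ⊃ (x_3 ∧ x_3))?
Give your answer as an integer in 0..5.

x_3 ≡ x_3 = 1 ≡ 1 = 5
x_1 ⊃ x_2 = 3 ⊃ 4 = 5
(x_3 ≡ x_3) ⊃ (x_1 ⊃ x_2) = 5 ⊃ 5 = 5
x_1 ∧ x_2 = 3 ∧ 4 = 3
¬(x_1 ∧ x_2) = ¬3 = 2
x_3 ∧ x_1 = 1 ∧ 3 = 1
x_1 ≡ x_3 = 3 ≡ 1 = 3
(x_3 ∧ x_1) ⊃ (x_1 ≡ x_3) = 1 ⊃ 3 = 5
¬(x_1 ∧ x_2) ⊃ ((x_3 ∧ x_1) ⊃ (x_1 ≡ x_3)) = 2 ⊃ 5 = 5
((x_3 ≡ x_3) ⊃ (x_1 ⊃ x_2)) ≡ (¬(x_1 ∧ x_2) ⊃ ((x_3 ∧ x_1) ⊃ (x_1 ≡ x_3))) = 5 ≡ 5 = 5
x_1 ∧ x_3 = 3 ∧ 1 = 1
(x_1 ∧ x_3) ∧ x_3 = 1 ∧ 1 = 1
x_1 ∧ x_3 = 3 ∧ 1 = 1
¬(x_1 ∧ x_3) = ¬1 = 4
¬(x_1 ∧ x_3) ∧ x_2 = 4 ∧ 4 = 4
((x_1 ∧ x_3) ∧ x_3) ≡ (¬(x_1 ∧ x_3) ∧ x_2) = 1 ≡ 4 = 2
(((x_3 ≡ x_3) ⊃ (x_1 ⊃ x_2)) ≡ (¬(x_1 ∧ x_2) ⊃ ((x_3 ∧ x_1) ⊃ (x_1 ≡ x_3)))) ≡ (((x_1 ∧ x_3) ∧ x_3) ≡ (¬(x_1 ∧ x_3) ∧ x_2)) = 5 ≡ 2 = 2
x_1 ≡ x_2 = 3 ≡ 4 = 4
¬x_3 = ¬1 = 4
(x_1 ≡ x_2) ∧ ¬x_3 = 4 ∧ 4 = 4
x_3 ≡ x_3 = 1 ≡ 1 = 5
x_3 ≡ x_1 = 1 ≡ 3 = 3
(x_3 ≡ x_3) ≡ (x_3 ≡ x_1) = 5 ≡ 3 = 3
x_2 ⊃ x_1 = 4 ⊃ 3 = 4
((x_3 ≡ x_3) ≡ (x_3 ≡ x_1)) ∧ (x_2 ⊃ x_1) = 3 ∧ 4 = 3
((x_1 ≡ x_2) ∧ ¬x_3) ∧ (((x_3 ≡ x_3) ≡ (x_3 ≡ x_1)) ∧ (x_2 ⊃ x_1)) = 4 ∧ 3 = 3
x_1 ≡ x_2 = 3 ≡ 4 = 4
¬x_3 = ¬1 = 4
(x_1 ≡ x_2) ≡ ¬x_3 = 4 ≡ 4 = 5
¬x_3 = ¬1 = 4
x_3 ≡ ¬x_3 = 1 ≡ 4 = 2
x_1 ≡ x_2 = 3 ≡ 4 = 4
(x_3 ≡ ¬x_3) ≡ (x_1 ≡ x_2) = 2 ≡ 4 = 3
((x_1 ≡ x_2) ≡ ¬x_3) ∧ ((x_3 ≡ ¬x_3) ≡ (x_1 ≡ x_2)) = 5 ∧ 3 = 3
(((x_1 ≡ x_2) ∧ ¬x_3) ∧ (((x_3 ≡ x_3) ≡ (x_3 ≡ x_1)) ∧ (x_2 ⊃ x_1))) ∧ (((x_1 ≡ x_2) ≡ ¬x_3) ∧ ((x_3 ≡ ¬x_3) ≡ (x_1 ≡ x_2))) = 3 ∧ 3 = 3
((((x_3 ≡ x_3) ⊃ (x_1 ⊃ x_2)) ≡ (¬(x_1 ∧ x_2) ⊃ ((x_3 ∧ x_1) ⊃ (x_1 ≡ x_3)))) ≡ (((x_1 ∧ x_3) ∧ x_3) ≡ (¬(x_1 ∧ x_3) ∧ x_2))) ≡ ((((x_1 ≡ x_2) ∧ ¬x_3) ∧ (((x_3 ≡ x_3) ≡ (x_3 ≡ x_1)) ∧ (x_2 ⊃ x_1))) ∧ (((x_1 ≡ x_2) ≡ ¬x_3) ∧ ((x_3 ≡ ¬x_3) ≡ (x_1 ≡ x_2)))) = 2 ≡ 3 = 4
x_3 ∧ x_3 = 1 ∧ 1 = 1
(x_3 ∧ x_3) ≡ x_1 = 1 ≡ 3 = 3
x_3 ∧ x_3 = 1 ∧ 1 = 1
((x_3 ∧ x_3) ≡ x_1) ⊃ (x_3 ∧ x_3) = 3 ⊃ 1 = 3
¬(((x_3 ∧ x_3) ≡ x_1) ⊃ (x_3 ∧ x_3)) = ¬3 = 2
¬¬(((x_3 ∧ x_3) ≡ x_1) ⊃ (x_3 ∧ x_3)) = ¬2 = 3
(((((x_3 ≡ x_3) ⊃ (x_1 ⊃ x_2)) ≡ (¬(x_1 ∧ x_2) ⊃ ((x_3 ∧ x_1) ⊃ (x_1 ≡ x_3)))) ≡ (((x_1 ∧ x_3) ∧ x_3) ≡ (¬(x_1 ∧ x_3) ∧ x_2))) ≡ ((((x_1 ≡ x_2) ∧ ¬x_3) ∧ (((x_3 ≡ x_3) ≡ (x_3 ≡ x_1)) ∧ (x_2 ⊃ x_1))) ∧ (((x_1 ≡ x_2) ≡ ¬x_3) ∧ ((x_3 ≡ ¬x_3) ≡ (x_1 ≡ x_2))))) ∧ ¬¬(((x_3 ∧ x_3) ≡ x_1) ⊃ (x_3 ∧ x_3)) = 4 ∧ 3 = 3

3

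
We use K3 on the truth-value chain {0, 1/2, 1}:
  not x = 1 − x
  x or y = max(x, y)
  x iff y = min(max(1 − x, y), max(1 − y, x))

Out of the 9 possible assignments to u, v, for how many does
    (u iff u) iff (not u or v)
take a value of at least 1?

u = 0, v = 0 ↦ 1  ≥
u = 0, v = 1/2 ↦ 1  ≥
u = 0, v = 1 ↦ 1  ≥
u = 1/2, v = 0 ↦ 1/2  <
u = 1/2, v = 1/2 ↦ 1/2  <
u = 1/2, v = 1 ↦ 1/2  <
u = 1, v = 0 ↦ 0  <
u = 1, v = 1/2 ↦ 1/2  <
u = 1, v = 1 ↦ 1  ≥
So 4 of the 9 assignments meet the threshold.

4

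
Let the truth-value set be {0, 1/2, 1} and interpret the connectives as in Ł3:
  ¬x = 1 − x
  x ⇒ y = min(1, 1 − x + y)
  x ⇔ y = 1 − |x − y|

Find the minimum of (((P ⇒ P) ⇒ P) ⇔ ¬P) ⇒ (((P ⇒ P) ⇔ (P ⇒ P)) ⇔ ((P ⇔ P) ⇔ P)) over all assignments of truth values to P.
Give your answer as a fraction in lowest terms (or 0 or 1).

1/2

Take P = 1/2:
P ⇒ P = 1/2 ⇒ 1/2 = 1
(P ⇒ P) ⇒ P = 1 ⇒ 1/2 = 1/2
¬P = ¬1/2 = 1/2
((P ⇒ P) ⇒ P) ⇔ ¬P = 1/2 ⇔ 1/2 = 1
P ⇒ P = 1/2 ⇒ 1/2 = 1
P ⇒ P = 1/2 ⇒ 1/2 = 1
(P ⇒ P) ⇔ (P ⇒ P) = 1 ⇔ 1 = 1
P ⇔ P = 1/2 ⇔ 1/2 = 1
(P ⇔ P) ⇔ P = 1 ⇔ 1/2 = 1/2
((P ⇒ P) ⇔ (P ⇒ P)) ⇔ ((P ⇔ P) ⇔ P) = 1 ⇔ 1/2 = 1/2
(((P ⇒ P) ⇒ P) ⇔ ¬P) ⇒ (((P ⇒ P) ⇔ (P ⇒ P)) ⇔ ((P ⇔ P) ⇔ P)) = 1 ⇒ 1/2 = 1/2
No assignment yields a value below 1/2, so this is the minimum.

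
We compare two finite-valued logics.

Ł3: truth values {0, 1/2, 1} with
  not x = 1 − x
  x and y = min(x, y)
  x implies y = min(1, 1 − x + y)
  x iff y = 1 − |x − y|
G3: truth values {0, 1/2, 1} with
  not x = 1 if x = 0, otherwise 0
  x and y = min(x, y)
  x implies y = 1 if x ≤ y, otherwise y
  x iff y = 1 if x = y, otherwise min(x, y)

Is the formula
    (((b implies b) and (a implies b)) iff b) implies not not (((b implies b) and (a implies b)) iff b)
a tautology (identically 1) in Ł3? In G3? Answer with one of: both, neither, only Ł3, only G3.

In Ł3: every assignment gives 1 — tautology.
In G3: every assignment gives 1 — tautology.

both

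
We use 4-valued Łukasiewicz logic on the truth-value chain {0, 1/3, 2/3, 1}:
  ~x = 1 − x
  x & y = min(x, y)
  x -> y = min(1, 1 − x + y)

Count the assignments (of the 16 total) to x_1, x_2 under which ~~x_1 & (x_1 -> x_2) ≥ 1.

x_1 = 0, x_2 = 0 ↦ 0  <
x_1 = 0, x_2 = 1/3 ↦ 0  <
x_1 = 0, x_2 = 2/3 ↦ 0  <
x_1 = 0, x_2 = 1 ↦ 0  <
x_1 = 1/3, x_2 = 0 ↦ 1/3  <
x_1 = 1/3, x_2 = 1/3 ↦ 1/3  <
x_1 = 1/3, x_2 = 2/3 ↦ 1/3  <
x_1 = 1/3, x_2 = 1 ↦ 1/3  <
x_1 = 2/3, x_2 = 0 ↦ 1/3  <
x_1 = 2/3, x_2 = 1/3 ↦ 2/3  <
x_1 = 2/3, x_2 = 2/3 ↦ 2/3  <
x_1 = 2/3, x_2 = 1 ↦ 2/3  <
x_1 = 1, x_2 = 0 ↦ 0  <
x_1 = 1, x_2 = 1/3 ↦ 1/3  <
x_1 = 1, x_2 = 2/3 ↦ 2/3  <
x_1 = 1, x_2 = 1 ↦ 1  ≥
So 1 of the 16 assignments meets the threshold.

1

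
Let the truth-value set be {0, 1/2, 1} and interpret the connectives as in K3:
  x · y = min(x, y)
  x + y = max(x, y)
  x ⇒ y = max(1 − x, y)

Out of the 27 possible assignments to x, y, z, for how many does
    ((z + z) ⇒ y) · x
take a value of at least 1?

value 1: 5 assignments (counts)
value 1/2: 11 assignments
value 0: 11 assignments
So 5 of the 27 assignments meet the threshold.

5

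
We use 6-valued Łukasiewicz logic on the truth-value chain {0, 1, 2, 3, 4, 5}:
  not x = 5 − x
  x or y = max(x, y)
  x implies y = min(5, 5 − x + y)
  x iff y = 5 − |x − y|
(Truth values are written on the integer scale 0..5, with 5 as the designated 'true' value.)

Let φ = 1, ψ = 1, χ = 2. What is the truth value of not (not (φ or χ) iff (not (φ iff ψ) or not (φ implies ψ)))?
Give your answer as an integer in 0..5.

φ or χ = 1 or 2 = 2
not (φ or χ) = not 2 = 3
φ iff ψ = 1 iff 1 = 5
not (φ iff ψ) = not 5 = 0
φ implies ψ = 1 implies 1 = 5
not (φ implies ψ) = not 5 = 0
not (φ iff ψ) or not (φ implies ψ) = 0 or 0 = 0
not (φ or χ) iff (not (φ iff ψ) or not (φ implies ψ)) = 3 iff 0 = 2
not (not (φ or χ) iff (not (φ iff ψ) or not (φ implies ψ))) = not 2 = 3

3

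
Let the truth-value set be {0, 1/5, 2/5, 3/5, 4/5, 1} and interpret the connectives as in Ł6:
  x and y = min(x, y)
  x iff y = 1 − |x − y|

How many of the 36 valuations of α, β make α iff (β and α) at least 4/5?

26

value 1: 21 assignments (counts)
value 4/5: 5 assignments (counts)
value 3/5: 4 assignments
value 2/5: 3 assignments
value 1/5: 2 assignments
value 0: 1 assignment
So 26 of the 36 assignments meet the threshold.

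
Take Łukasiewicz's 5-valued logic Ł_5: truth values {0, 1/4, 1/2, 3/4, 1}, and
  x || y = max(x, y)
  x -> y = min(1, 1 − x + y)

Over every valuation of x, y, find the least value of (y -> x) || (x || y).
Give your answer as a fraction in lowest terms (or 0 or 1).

1/2

Take x = 0, y = 1/2:
y -> x = 1/2 -> 0 = 1/2
x || y = 0 || 1/2 = 1/2
(y -> x) || (x || y) = 1/2 || 1/2 = 1/2
No assignment yields a value below 1/2, so this is the minimum.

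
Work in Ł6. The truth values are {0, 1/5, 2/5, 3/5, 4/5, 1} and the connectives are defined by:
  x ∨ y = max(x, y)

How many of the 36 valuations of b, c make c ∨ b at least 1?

11

value 1: 11 assignments (counts)
value 4/5: 9 assignments
value 3/5: 7 assignments
value 2/5: 5 assignments
value 1/5: 3 assignments
value 0: 1 assignment
So 11 of the 36 assignments meet the threshold.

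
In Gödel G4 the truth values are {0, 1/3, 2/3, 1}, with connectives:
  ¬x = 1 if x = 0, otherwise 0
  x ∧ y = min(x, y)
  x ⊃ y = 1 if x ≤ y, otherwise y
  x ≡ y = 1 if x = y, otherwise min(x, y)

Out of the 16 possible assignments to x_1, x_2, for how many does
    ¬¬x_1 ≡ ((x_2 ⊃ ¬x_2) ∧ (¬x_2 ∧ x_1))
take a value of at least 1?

x_1 = 0, x_2 = 0 ↦ 1  ≥
x_1 = 0, x_2 = 1/3 ↦ 1  ≥
x_1 = 0, x_2 = 2/3 ↦ 1  ≥
x_1 = 0, x_2 = 1 ↦ 1  ≥
x_1 = 1/3, x_2 = 0 ↦ 1/3  <
x_1 = 1/3, x_2 = 1/3 ↦ 0  <
x_1 = 1/3, x_2 = 2/3 ↦ 0  <
x_1 = 1/3, x_2 = 1 ↦ 0  <
x_1 = 2/3, x_2 = 0 ↦ 2/3  <
x_1 = 2/3, x_2 = 1/3 ↦ 0  <
x_1 = 2/3, x_2 = 2/3 ↦ 0  <
x_1 = 2/3, x_2 = 1 ↦ 0  <
x_1 = 1, x_2 = 0 ↦ 1  ≥
x_1 = 1, x_2 = 1/3 ↦ 0  <
x_1 = 1, x_2 = 2/3 ↦ 0  <
x_1 = 1, x_2 = 1 ↦ 0  <
So 5 of the 16 assignments meet the threshold.

5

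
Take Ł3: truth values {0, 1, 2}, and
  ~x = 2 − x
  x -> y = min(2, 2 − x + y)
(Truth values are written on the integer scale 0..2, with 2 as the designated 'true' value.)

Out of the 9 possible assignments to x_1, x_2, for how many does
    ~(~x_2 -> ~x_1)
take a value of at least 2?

1

x_1 = 0, x_2 = 0 ↦ 0  <
x_1 = 0, x_2 = 1 ↦ 0  <
x_1 = 0, x_2 = 2 ↦ 0  <
x_1 = 1, x_2 = 0 ↦ 1  <
x_1 = 1, x_2 = 1 ↦ 0  <
x_1 = 1, x_2 = 2 ↦ 0  <
x_1 = 2, x_2 = 0 ↦ 2  ≥
x_1 = 2, x_2 = 1 ↦ 1  <
x_1 = 2, x_2 = 2 ↦ 0  <
So 1 of the 9 assignments meets the threshold.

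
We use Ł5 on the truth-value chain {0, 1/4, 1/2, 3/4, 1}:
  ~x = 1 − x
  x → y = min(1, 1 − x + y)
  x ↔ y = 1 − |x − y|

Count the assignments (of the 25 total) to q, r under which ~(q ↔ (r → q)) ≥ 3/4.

value 1: 1 assignment (counts)
value 3/4: 3 assignments (counts)
value 1/2: 5 assignments
value 1/4: 7 assignments
value 0: 9 assignments
So 4 of the 25 assignments meet the threshold.

4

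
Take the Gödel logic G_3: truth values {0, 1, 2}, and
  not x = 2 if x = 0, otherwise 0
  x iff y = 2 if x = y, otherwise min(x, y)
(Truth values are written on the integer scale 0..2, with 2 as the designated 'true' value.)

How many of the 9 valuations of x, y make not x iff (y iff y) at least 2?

3

x = 0, y = 0 ↦ 2  ≥
x = 0, y = 1 ↦ 2  ≥
x = 0, y = 2 ↦ 2  ≥
x = 1, y = 0 ↦ 0  <
x = 1, y = 1 ↦ 0  <
x = 1, y = 2 ↦ 0  <
x = 2, y = 0 ↦ 0  <
x = 2, y = 1 ↦ 0  <
x = 2, y = 2 ↦ 0  <
So 3 of the 9 assignments meet the threshold.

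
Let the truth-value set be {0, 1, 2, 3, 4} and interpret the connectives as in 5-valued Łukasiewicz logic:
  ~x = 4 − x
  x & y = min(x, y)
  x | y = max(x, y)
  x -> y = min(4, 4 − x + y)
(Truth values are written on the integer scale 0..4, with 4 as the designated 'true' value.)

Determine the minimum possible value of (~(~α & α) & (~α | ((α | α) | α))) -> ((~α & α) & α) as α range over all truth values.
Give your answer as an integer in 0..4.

0

Take α = 0:
~α = ~0 = 4
~α & α = 4 & 0 = 0
~(~α & α) = ~0 = 4
~α = ~0 = 4
α | α = 0 | 0 = 0
(α | α) | α = 0 | 0 = 0
~α | ((α | α) | α) = 4 | 0 = 4
~(~α & α) & (~α | ((α | α) | α)) = 4 & 4 = 4
~α = ~0 = 4
~α & α = 4 & 0 = 0
(~α & α) & α = 0 & 0 = 0
(~(~α & α) & (~α | ((α | α) | α))) -> ((~α & α) & α) = 4 -> 0 = 0
No assignment yields a value below 0, so this is the minimum.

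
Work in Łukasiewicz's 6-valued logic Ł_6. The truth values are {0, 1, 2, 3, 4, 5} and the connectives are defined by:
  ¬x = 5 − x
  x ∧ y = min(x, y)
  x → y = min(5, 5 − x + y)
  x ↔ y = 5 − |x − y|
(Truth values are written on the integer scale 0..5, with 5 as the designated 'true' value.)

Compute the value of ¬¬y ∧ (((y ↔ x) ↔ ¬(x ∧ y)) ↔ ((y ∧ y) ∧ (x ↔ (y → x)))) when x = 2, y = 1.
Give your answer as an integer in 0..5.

1

¬y = ¬1 = 4
¬¬y = ¬4 = 1
y ↔ x = 1 ↔ 2 = 4
x ∧ y = 2 ∧ 1 = 1
¬(x ∧ y) = ¬1 = 4
(y ↔ x) ↔ ¬(x ∧ y) = 4 ↔ 4 = 5
y ∧ y = 1 ∧ 1 = 1
y → x = 1 → 2 = 5
x ↔ (y → x) = 2 ↔ 5 = 2
(y ∧ y) ∧ (x ↔ (y → x)) = 1 ∧ 2 = 1
((y ↔ x) ↔ ¬(x ∧ y)) ↔ ((y ∧ y) ∧ (x ↔ (y → x))) = 5 ↔ 1 = 1
¬¬y ∧ (((y ↔ x) ↔ ¬(x ∧ y)) ↔ ((y ∧ y) ∧ (x ↔ (y → x)))) = 1 ∧ 1 = 1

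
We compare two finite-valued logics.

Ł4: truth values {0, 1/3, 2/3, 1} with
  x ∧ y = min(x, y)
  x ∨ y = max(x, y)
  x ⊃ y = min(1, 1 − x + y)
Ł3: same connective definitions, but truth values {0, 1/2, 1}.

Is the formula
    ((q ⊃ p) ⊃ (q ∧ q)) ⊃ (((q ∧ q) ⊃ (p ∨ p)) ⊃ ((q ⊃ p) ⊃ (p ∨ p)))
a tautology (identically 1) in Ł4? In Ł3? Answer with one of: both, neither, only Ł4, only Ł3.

In Ł4: every assignment gives 1 — tautology.
In Ł3: every assignment gives 1 — tautology.

both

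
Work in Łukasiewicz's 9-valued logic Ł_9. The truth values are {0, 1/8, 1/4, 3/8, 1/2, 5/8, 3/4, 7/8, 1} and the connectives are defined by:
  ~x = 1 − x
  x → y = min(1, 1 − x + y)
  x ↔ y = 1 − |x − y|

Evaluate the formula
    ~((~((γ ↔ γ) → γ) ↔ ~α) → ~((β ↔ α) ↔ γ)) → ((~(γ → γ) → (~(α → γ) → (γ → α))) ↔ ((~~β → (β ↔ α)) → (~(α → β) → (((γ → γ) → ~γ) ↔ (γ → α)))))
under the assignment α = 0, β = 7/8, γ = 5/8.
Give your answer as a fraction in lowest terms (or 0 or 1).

γ ↔ γ = 5/8 ↔ 5/8 = 1
(γ ↔ γ) → γ = 1 → 5/8 = 5/8
~((γ ↔ γ) → γ) = ~5/8 = 3/8
~α = ~0 = 1
~((γ ↔ γ) → γ) ↔ ~α = 3/8 ↔ 1 = 3/8
β ↔ α = 7/8 ↔ 0 = 1/8
(β ↔ α) ↔ γ = 1/8 ↔ 5/8 = 1/2
~((β ↔ α) ↔ γ) = ~1/2 = 1/2
(~((γ ↔ γ) → γ) ↔ ~α) → ~((β ↔ α) ↔ γ) = 3/8 → 1/2 = 1
~((~((γ ↔ γ) → γ) ↔ ~α) → ~((β ↔ α) ↔ γ)) = ~1 = 0
γ → γ = 5/8 → 5/8 = 1
~(γ → γ) = ~1 = 0
α → γ = 0 → 5/8 = 1
~(α → γ) = ~1 = 0
γ → α = 5/8 → 0 = 3/8
~(α → γ) → (γ → α) = 0 → 3/8 = 1
~(γ → γ) → (~(α → γ) → (γ → α)) = 0 → 1 = 1
~β = ~7/8 = 1/8
~~β = ~1/8 = 7/8
β ↔ α = 7/8 ↔ 0 = 1/8
~~β → (β ↔ α) = 7/8 → 1/8 = 1/4
α → β = 0 → 7/8 = 1
~(α → β) = ~1 = 0
γ → γ = 5/8 → 5/8 = 1
~γ = ~5/8 = 3/8
(γ → γ) → ~γ = 1 → 3/8 = 3/8
γ → α = 5/8 → 0 = 3/8
((γ → γ) → ~γ) ↔ (γ → α) = 3/8 ↔ 3/8 = 1
~(α → β) → (((γ → γ) → ~γ) ↔ (γ → α)) = 0 → 1 = 1
(~~β → (β ↔ α)) → (~(α → β) → (((γ → γ) → ~γ) ↔ (γ → α))) = 1/4 → 1 = 1
(~(γ → γ) → (~(α → γ) → (γ → α))) ↔ ((~~β → (β ↔ α)) → (~(α → β) → (((γ → γ) → ~γ) ↔ (γ → α)))) = 1 ↔ 1 = 1
~((~((γ ↔ γ) → γ) ↔ ~α) → ~((β ↔ α) ↔ γ)) → ((~(γ → γ) → (~(α → γ) → (γ → α))) ↔ ((~~β → (β ↔ α)) → (~(α → β) → (((γ → γ) → ~γ) ↔ (γ → α))))) = 0 → 1 = 1

1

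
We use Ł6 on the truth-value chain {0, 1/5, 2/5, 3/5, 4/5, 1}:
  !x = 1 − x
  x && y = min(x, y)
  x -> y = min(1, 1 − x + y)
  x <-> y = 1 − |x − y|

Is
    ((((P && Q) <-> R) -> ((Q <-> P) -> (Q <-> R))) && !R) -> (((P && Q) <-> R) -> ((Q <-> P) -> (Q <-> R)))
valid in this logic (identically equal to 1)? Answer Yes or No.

Yes

At P = 1, Q = 1/5, R = 3/5, for instance:
P && Q = 1 && 1/5 = 1/5
(P && Q) <-> R = 1/5 <-> 3/5 = 3/5
Q <-> P = 1/5 <-> 1 = 1/5
Q <-> R = 1/5 <-> 3/5 = 3/5
(Q <-> P) -> (Q <-> R) = 1/5 -> 3/5 = 1
((P && Q) <-> R) -> ((Q <-> P) -> (Q <-> R)) = 3/5 -> 1 = 1
!R = !3/5 = 2/5
(((P && Q) <-> R) -> ((Q <-> P) -> (Q <-> R))) && !R = 1 && 2/5 = 2/5
((((P && Q) <-> R) -> ((Q <-> P) -> (Q <-> R))) && !R) -> (((P && Q) <-> R) -> ((Q <-> P) -> (Q <-> R))) = 2/5 -> 1 = 1
and checking the remaining 215 assignments likewise gives ≥ 1 in every case.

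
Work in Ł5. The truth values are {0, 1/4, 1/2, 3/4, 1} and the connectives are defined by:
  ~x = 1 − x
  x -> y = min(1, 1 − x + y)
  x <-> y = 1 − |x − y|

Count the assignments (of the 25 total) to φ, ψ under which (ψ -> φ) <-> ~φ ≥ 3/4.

8

value 1: 3 assignments (counts)
value 3/4: 5 assignments (counts)
value 1/2: 6 assignments
value 1/4: 5 assignments
value 0: 6 assignments
So 8 of the 25 assignments meet the threshold.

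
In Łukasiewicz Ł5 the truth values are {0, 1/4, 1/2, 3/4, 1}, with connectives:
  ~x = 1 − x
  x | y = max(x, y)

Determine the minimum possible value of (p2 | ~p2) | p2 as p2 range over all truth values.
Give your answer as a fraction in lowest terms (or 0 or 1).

Take p2 = 1/2:
~p2 = ~1/2 = 1/2
p2 | ~p2 = 1/2 | 1/2 = 1/2
(p2 | ~p2) | p2 = 1/2 | 1/2 = 1/2
No assignment yields a value below 1/2, so this is the minimum.

1/2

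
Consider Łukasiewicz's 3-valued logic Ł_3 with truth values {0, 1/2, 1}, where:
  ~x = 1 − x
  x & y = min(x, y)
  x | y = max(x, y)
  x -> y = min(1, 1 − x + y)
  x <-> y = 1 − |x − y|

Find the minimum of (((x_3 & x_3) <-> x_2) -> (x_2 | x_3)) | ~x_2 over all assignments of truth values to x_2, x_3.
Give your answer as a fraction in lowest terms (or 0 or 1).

1/2

Take x_2 = 1/2, x_3 = 1/2:
x_3 & x_3 = 1/2 & 1/2 = 1/2
(x_3 & x_3) <-> x_2 = 1/2 <-> 1/2 = 1
x_2 | x_3 = 1/2 | 1/2 = 1/2
((x_3 & x_3) <-> x_2) -> (x_2 | x_3) = 1 -> 1/2 = 1/2
~x_2 = ~1/2 = 1/2
(((x_3 & x_3) <-> x_2) -> (x_2 | x_3)) | ~x_2 = 1/2 | 1/2 = 1/2
No assignment yields a value below 1/2, so this is the minimum.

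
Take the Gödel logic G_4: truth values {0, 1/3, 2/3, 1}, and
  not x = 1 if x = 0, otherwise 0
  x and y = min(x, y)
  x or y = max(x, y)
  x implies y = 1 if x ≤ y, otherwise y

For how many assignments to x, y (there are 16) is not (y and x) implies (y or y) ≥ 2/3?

11

x = 0, y = 0 ↦ 0  <
x = 0, y = 1/3 ↦ 1/3  <
x = 0, y = 2/3 ↦ 2/3  ≥
x = 0, y = 1 ↦ 1  ≥
x = 1/3, y = 0 ↦ 0  <
x = 1/3, y = 1/3 ↦ 1  ≥
x = 1/3, y = 2/3 ↦ 1  ≥
x = 1/3, y = 1 ↦ 1  ≥
x = 2/3, y = 0 ↦ 0  <
x = 2/3, y = 1/3 ↦ 1  ≥
x = 2/3, y = 2/3 ↦ 1  ≥
x = 2/3, y = 1 ↦ 1  ≥
x = 1, y = 0 ↦ 0  <
x = 1, y = 1/3 ↦ 1  ≥
x = 1, y = 2/3 ↦ 1  ≥
x = 1, y = 1 ↦ 1  ≥
So 11 of the 16 assignments meet the threshold.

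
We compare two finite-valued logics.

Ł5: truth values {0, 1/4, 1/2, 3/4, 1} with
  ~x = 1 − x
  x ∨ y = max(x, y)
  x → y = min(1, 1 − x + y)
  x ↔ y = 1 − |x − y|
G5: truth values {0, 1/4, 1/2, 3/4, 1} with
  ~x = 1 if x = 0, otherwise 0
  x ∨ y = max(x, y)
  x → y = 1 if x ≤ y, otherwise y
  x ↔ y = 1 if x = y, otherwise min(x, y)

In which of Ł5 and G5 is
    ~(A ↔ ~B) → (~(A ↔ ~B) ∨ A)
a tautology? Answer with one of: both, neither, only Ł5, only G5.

both

In Ł5: every assignment gives 1 — tautology.
In G5: every assignment gives 1 — tautology.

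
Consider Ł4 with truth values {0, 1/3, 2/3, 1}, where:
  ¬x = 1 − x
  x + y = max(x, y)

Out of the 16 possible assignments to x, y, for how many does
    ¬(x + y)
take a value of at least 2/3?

x = 0, y = 0 ↦ 1  ≥
x = 0, y = 1/3 ↦ 2/3  ≥
x = 0, y = 2/3 ↦ 1/3  <
x = 0, y = 1 ↦ 0  <
x = 1/3, y = 0 ↦ 2/3  ≥
x = 1/3, y = 1/3 ↦ 2/3  ≥
x = 1/3, y = 2/3 ↦ 1/3  <
x = 1/3, y = 1 ↦ 0  <
x = 2/3, y = 0 ↦ 1/3  <
x = 2/3, y = 1/3 ↦ 1/3  <
x = 2/3, y = 2/3 ↦ 1/3  <
x = 2/3, y = 1 ↦ 0  <
x = 1, y = 0 ↦ 0  <
x = 1, y = 1/3 ↦ 0  <
x = 1, y = 2/3 ↦ 0  <
x = 1, y = 1 ↦ 0  <
So 4 of the 16 assignments meet the threshold.

4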